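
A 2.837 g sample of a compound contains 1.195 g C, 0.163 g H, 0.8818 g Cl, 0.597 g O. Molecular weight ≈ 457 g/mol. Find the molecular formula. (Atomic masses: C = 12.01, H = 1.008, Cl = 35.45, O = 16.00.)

C16H26Cl4O6

Moles — C: 1.195 / 12.01 = 0.0995 mol; H: 0.163 / 1.008 = 0.1617 mol; Cl: 0.8818 / 35.45 = 0.02487 mol; O: 0.597 / 16.00 = 0.03731 mol
Ratios (÷ 0.02487): C 4.000, H 6.501, Cl 1.000, O 1.500
Multiply by 2: C 8.00, H 13.00, Cl 2.00, O 3.00 → C8H13Cl2O3
Empirical-formula mass = 228.08 g/mol
n = 457 / 228.08 = 2.00 ≈ 2
Molecular formula = (C8H13Cl2O3)×2 = C16H26Cl4O6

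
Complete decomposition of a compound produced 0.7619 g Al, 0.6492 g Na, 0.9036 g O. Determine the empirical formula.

AlNaO2

n(Al) = 0.7619/26.98 = 0.02824, n(Na) = 0.6492/22.99 = 0.02824, n(O) = 0.9036/16.00 = 0.05647
Smallest is Na at 0.02824 mol; normalising gives Al 1.000, Na 1.000, O 2.000
≈ 1:1:2 → AlNaO2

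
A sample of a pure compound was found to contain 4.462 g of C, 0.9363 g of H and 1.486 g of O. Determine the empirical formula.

C: 4.462 g ÷ 12.01 g/mol = 0.3715 mol
H: 0.9363 g ÷ 1.008 g/mol = 0.9289 mol
O: 1.486 g ÷ 16.00 g/mol = 0.09287 mol
Divide by the smallest (0.09287 mol O): C 4.000, H 10.001, O 1.000
→ C4H10O

C4H10O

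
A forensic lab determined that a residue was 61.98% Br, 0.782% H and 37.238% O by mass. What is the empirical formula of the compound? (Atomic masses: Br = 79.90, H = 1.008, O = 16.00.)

BrHO3

Assume 100 g: 61.98 g Br, 0.782 g H, 37.238 g O.
Moles — Br: 61.98 / 79.90 = 0.7757 mol; H: 0.782 / 1.008 = 0.7758 mol; O: 37.238 / 16.00 = 2.327 mol
Ratios (÷ 0.7757): Br 1.000, H 1.000, O 3.000
→ BrHO3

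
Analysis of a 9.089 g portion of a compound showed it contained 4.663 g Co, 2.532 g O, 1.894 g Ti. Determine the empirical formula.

Co2O4Ti

Co: 4.663 g ÷ 58.93 g/mol = 0.07913 mol
O: 2.532 g ÷ 16.00 g/mol = 0.1583 mol
Ti: 1.894 g ÷ 47.87 g/mol = 0.03957 mol
Smallest is Ti at 0.03957 mol; normalising gives Co 2.000, O 4.000, Ti 1.000
→ Co2O4Ti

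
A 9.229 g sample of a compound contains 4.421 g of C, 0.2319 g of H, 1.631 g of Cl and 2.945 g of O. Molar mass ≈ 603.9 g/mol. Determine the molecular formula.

C24H15Cl3O12

C: 4.421 g ÷ 12.01 g/mol = 0.3681 mol
H: 0.2319 g ÷ 1.008 g/mol = 0.2301 mol
Cl: 1.631 g ÷ 35.45 g/mol = 0.04601 mol
O: 2.945 g ÷ 16.00 g/mol = 0.1841 mol
Divide by the smallest (0.04601 mol Cl): C 8.001, H 5.000, Cl 1.000, O 4.001
Ratio ≈ 8:5:1:4, so the empirical formula is C8H5ClO4
Empirical-formula mass = 200.57 g/mol
n = 603.9 / 200.57 = 3.01 ≈ 3
Molecular formula = (C8H5ClO4)×3 = C24H15Cl3O12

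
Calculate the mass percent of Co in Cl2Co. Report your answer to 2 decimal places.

45.39%

Molar mass = 2(35.45) + 1(58.93) = 129.830 g/mol
Mass of Co per mole = 1 × 58.93 = 58.930 g
% Co = 58.930 / 129.830 × 100 = 45.39%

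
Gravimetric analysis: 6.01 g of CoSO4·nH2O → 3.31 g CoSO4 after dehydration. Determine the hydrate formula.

Mass of water lost = 6.01 − 3.31 = 2.7 g → 2.7 / 18.02 = 0.1498 mol H2O
Molar mass of CoSO4 = 155.00 g/mol → mol CoSO4 = 3.31 / 155.00 = 0.02135
n = 0.1498 / 0.02135 = 7.02 ≈ 7 → CoSO4·7H2O

CoSO4·7H2O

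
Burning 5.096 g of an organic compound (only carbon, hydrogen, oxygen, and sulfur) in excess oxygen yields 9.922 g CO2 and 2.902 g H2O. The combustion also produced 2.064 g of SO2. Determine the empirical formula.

mol C = 9.922 / 44.01 = 0.2254; mass C = 0.2254 × 12.01 = 2.708 g
mol H = 2 × (2.902 / 18.02) = 0.3221; mass H = 0.3221 × 1.008 = 0.3247 g
mol S = 2.064 / 64.07 = 0.03221; mass S = 1.033 g
mass O = 5.096 − (4.065) = 1.031 g → mol O = 0.06441
Smallest is S at 0.03221 mol; normalising gives C 6.998, H 9.998, O 1.999, S 1.000
Ratio ≈ 7:10:2:1, so the empirical formula is C7H10O2S

C7H10O2S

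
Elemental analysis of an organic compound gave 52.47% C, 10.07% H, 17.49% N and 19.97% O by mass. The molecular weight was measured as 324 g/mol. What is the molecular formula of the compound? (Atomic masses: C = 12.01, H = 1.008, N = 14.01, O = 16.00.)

Assume 100 g: 52.47 g C, 10.07 g H, 17.49 g N, 19.97 g O.
n(C) = 52.47/12.01 = 4.369, n(H) = 10.07/1.008 = 9.99, n(N) = 17.49/14.01 = 1.248, n(O) = 19.97/16.00 = 1.248
Divide by the smallest (1.248 mol O): C 3.500, H 8.004, N 1.000, O 1.000
×2: C 7.00, H 16.01, N 2.00, O 2.00 → C7H16N2O2
Empirical-formula mass = 160.22 g/mol
n = 324 / 160.22 = 2.02 ≈ 2
Molecular formula = (C7H16N2O2)×2 = C14H32N4O4

C14H32N4O4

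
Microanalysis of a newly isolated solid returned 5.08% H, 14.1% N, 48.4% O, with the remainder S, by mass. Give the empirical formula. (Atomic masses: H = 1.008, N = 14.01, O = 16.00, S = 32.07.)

H5NO3S

Assume 100 g: 5.08 g H, 14.1 g N, 48.4 g O, 32.42 g S.
H: 5.08 g ÷ 1.008 g/mol = 5.04 mol
N: 14.1 g ÷ 14.01 g/mol = 1.006 mol
O: 48.4 g ÷ 16.00 g/mol = 3.025 mol
S: 32.42 g ÷ 32.07 g/mol = 1.011 mol
Ratios (÷ 1.006): H 5.008, N 1.000, O 3.006, S 1.004
→ H5NO3S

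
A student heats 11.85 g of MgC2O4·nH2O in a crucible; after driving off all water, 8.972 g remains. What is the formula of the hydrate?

Mass of water lost = 11.85 − 8.972 = 2.878 g → 2.878 / 18.02 = 0.1597 mol H2O
Molar mass of MgC2O4 = 112.33 g/mol → mol MgC2O4 = 8.972 / 112.33 = 0.07987
n = 0.1597 / 0.07987 = 2.00 ≈ 2 → MgC2O4·2H2O

MgC2O4·2H2O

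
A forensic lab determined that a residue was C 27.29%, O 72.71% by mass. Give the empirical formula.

CO2

Assume 100 g: 27.29 g C, 72.71 g O.
Moles — C: 27.29 / 12.01 = 2.272 mol; O: 72.71 / 16.00 = 4.544 mol
Divide by the smallest (2.272 mol C): C 1.000, O 2.000
→ CO2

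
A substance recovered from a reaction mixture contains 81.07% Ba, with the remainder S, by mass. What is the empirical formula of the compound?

Assume 100 g: 81.07 g Ba, 18.93 g S.
n(Ba) = 81.07/137.33 = 0.5903, n(S) = 18.93/32.07 = 0.5903
Divide by the smallest (0.5903 mol S): Ba 1.000, S 1.000
≈ 1:1 → BaS

BaS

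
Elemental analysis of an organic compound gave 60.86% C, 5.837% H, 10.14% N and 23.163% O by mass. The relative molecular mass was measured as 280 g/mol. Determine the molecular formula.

C14H16N2O4

Assume 100 g: 60.86 g C, 5.837 g H, 10.14 g N, 23.163 g O.
Moles — C: 60.86 / 12.01 = 5.067 mol; H: 5.837 / 1.008 = 5.791 mol; N: 10.14 / 14.01 = 0.7238 mol; O: 23.163 / 16.00 = 1.448 mol
Ratios (÷ 0.7238): C 7.001, H 8.001, N 1.000, O 2.000
→ C7H8NO2
Empirical-formula mass = 138.14 g/mol
n = 280 / 138.14 = 2.03 ≈ 2
Molecular formula = (C7H8NO2)×2 = C14H16N2O4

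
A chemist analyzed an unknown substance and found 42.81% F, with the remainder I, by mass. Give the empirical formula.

Assume 100 g: 42.81 g F, 57.19 g I.
n(F) = 42.81/19.00 = 2.253, n(I) = 57.19/126.90 = 0.4507
Ratios (÷ 0.4507): F 5.000, I 1.000
Ratio ≈ 5:1, so the empirical formula is F5I

F5I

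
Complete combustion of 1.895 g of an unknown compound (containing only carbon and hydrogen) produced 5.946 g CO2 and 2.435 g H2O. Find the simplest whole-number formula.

CH2

mol C = 5.946 / 44.01 = 0.1351; mass C = 0.1351 × 12.01 = 1.623 g
mol H = 2 × (2.435 / 18.02) = 0.2703; mass H = 0.2703 × 1.008 = 0.2724 g
Smallest is C at 0.1351 mol; normalising gives C 1.000, H 2.000
→ CH2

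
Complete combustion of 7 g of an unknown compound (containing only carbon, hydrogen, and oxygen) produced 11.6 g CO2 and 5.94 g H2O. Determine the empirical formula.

C4H10O3

mol C = 11.6 / 44.01 = 0.2636; mass C = 0.2636 × 12.01 = 3.166 g
mol H = 2 × (5.94 / 18.02) = 0.6593; mass H = 0.6593 × 1.008 = 0.6645 g
mass O = 7 − (3.830) = 3.170 g → mol O = 0.1981
Ratios (÷ 0.1981): C 1.330, H 3.328, O 1.000
×3: C 3.99, H 9.98, O 3.00 → C4H10O3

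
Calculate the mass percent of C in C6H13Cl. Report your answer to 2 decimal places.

Molar mass = 6(12.01) + 13(1.008) + 1(35.45) = 120.614 g/mol
Mass of C per mole = 6 × 12.01 = 72.060 g
% C = 72.060 / 120.614 × 100 = 59.74%

59.74%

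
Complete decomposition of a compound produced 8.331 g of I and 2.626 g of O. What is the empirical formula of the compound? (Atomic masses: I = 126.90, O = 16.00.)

I2O5

n(I) = 8.331/126.90 = 0.06565, n(O) = 2.626/16.00 = 0.1641
Ratios (÷ 0.06565): I 1.000, O 2.500
Multiply by 2: I 2.00, O 5.00 → I2O5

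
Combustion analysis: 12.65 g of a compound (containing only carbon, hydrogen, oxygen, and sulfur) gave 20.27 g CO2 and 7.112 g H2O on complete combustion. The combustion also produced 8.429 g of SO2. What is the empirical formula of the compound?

C7H12O2S2

mol C = 20.27 / 44.01 = 0.4606; mass C = 0.4606 × 12.01 = 5.532 g
mol H = 2 × (7.112 / 18.02) = 0.7893; mass H = 0.7893 × 1.008 = 0.7957 g
mol S = 8.429 / 64.07 = 0.1316; mass S = 4.219 g
mass O = 12.65 − (10.55) = 2.104 g → mol O = 0.1315
Divide by the smallest (0.1315 mol O): C 3.503, H 6.003, O 1.000, S 1.001
Scaling by 2: C 7.01, H 12.01, O 2.00, S 2.00 → C7H12O2S2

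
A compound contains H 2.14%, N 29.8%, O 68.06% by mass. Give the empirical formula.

HNO2

Assume 100 g: 2.14 g H, 29.8 g N, 68.06 g O.
H: 2.14 g ÷ 1.008 g/mol = 2.123 mol
N: 29.8 g ÷ 14.01 g/mol = 2.127 mol
O: 68.06 g ÷ 16.00 g/mol = 4.254 mol
Divide by the smallest (2.123 mol H): H 1.000, N 1.002, O 2.004
→ HNO2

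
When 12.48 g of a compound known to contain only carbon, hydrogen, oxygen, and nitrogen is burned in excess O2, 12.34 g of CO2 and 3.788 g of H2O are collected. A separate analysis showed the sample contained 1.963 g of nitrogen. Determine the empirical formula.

mol C = 12.34 / 44.01 = 0.2804; mass C = 0.2804 × 12.01 = 3.367 g
mol H = 2 × (3.788 / 18.02) = 0.4204; mass H = 0.4204 × 1.008 = 0.4238 g
mol N = 1.963 / 14.01 = 0.1401
mass O = 12.48 − (5.754) = 6.726 g → mol O = 0.4204
Divide by the smallest (0.1401 mol N): C 2.001, H 3.001, N 1.000, O 3.000
Ratio ≈ 2:3:1:3, so the empirical formula is C2H3NO3

C2H3NO3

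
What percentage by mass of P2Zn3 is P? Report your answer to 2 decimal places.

Molar mass = 2(30.97) + 3(65.38) = 258.080 g/mol
Mass of P per mole = 2 × 30.97 = 61.940 g
% P = 61.940 / 258.080 × 100 = 24.00%

24.00%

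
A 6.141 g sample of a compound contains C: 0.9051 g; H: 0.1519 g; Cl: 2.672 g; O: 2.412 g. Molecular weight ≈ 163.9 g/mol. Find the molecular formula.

C: 0.9051 g ÷ 12.01 g/mol = 0.07536 mol
H: 0.1519 g ÷ 1.008 g/mol = 0.1507 mol
Cl: 2.672 g ÷ 35.45 g/mol = 0.07537 mol
O: 2.412 g ÷ 16.00 g/mol = 0.1507 mol
Divide by the smallest (0.07536 mol C): C 1.000, H 2.000, Cl 1.000, O 2.000
≈ 1:2:1:2 → CH2ClO2
Empirical-formula mass = 81.48 g/mol
n = 163.9 / 81.48 = 2.01 ≈ 2
Molecular formula = (CH2ClO2)×2 = C2H4Cl2O4

C2H4Cl2O4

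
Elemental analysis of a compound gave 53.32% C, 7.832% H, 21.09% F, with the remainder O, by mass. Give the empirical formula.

Assume 100 g: 53.32 g C, 7.832 g H, 21.09 g F, 17.758 g O.
Moles — C: 53.32 / 12.01 = 4.44 mol; H: 7.832 / 1.008 = 7.77 mol; F: 21.09 / 19.00 = 1.11 mol; O: 17.758 / 16.00 = 1.11 mol
Smallest is O at 1.11 mol; normalising gives C 4.000, H 7.001, F 1.000, O 1.000
≈ 4:7:1:1 → C4H7FO

C4H7FO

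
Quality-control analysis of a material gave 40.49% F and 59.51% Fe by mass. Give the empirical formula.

F2Fe

Assume 100 g: 40.49 g F, 59.51 g Fe.
F: 40.49 g ÷ 19.00 g/mol = 2.131 mol
Fe: 59.51 g ÷ 55.85 g/mol = 1.066 mol
Ratios (÷ 1.066): F 2.000, Fe 1.000
→ F2Fe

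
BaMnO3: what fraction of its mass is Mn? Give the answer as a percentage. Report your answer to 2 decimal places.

Molar mass = 1(137.33) + 1(54.94) + 3(16.00) = 240.270 g/mol
Mass of Mn per mole = 1 × 54.94 = 54.940 g
% Mn = 54.940 / 240.270 × 100 = 22.87%

22.87%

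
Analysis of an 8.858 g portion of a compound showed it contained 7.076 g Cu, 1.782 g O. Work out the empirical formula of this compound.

Cu: 7.076 g ÷ 63.55 g/mol = 0.1113 mol
O: 1.782 g ÷ 16.00 g/mol = 0.1114 mol
Ratios (÷ 0.1113): Cu 1.000, O 1.000
Ratio ≈ 1:1, so the empirical formula is CuO

CuO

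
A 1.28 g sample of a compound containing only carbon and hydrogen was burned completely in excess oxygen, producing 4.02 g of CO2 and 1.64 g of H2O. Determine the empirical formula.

CH2

mol C = 4.02 / 44.01 = 0.09134; mass C = 0.09134 × 12.01 = 1.097 g
mol H = 2 × (1.64 / 18.02) = 0.1820; mass H = 0.1820 × 1.008 = 0.1835 g
Smallest is C at 0.09134 mol; normalising gives C 1.000, H 1.993
→ CH2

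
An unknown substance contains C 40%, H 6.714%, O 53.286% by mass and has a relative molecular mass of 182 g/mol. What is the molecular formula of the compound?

C6H12O6

Assume 100 g: 40 g C, 6.714 g H, 53.286 g O.
C: 40 g ÷ 12.01 g/mol = 3.331 mol
H: 6.714 g ÷ 1.008 g/mol = 6.661 mol
O: 53.286 g ÷ 16.00 g/mol = 3.33 mol
Ratios (÷ 3.33): C 1.000, H 2.000, O 1.000
Ratio ≈ 1:2:1, so the empirical formula is CH2O
Empirical-formula mass = 30.03 g/mol
n = 182 / 30.03 = 6.06 ≈ 6
Molecular formula = (CH2O)×6 = C6H12O6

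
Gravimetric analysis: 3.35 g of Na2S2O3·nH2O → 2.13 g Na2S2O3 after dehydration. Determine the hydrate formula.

Mass of water lost = 3.35 − 2.13 = 1.22 g → 1.22 / 18.02 = 0.0677 mol H2O
Molar mass of Na2S2O3 = 158.12 g/mol → mol Na2S2O3 = 2.13 / 158.12 = 0.01347
n = 0.0677 / 0.01347 = 5.03 ≈ 5 → Na2S2O3·5H2O

Na2S2O3·5H2O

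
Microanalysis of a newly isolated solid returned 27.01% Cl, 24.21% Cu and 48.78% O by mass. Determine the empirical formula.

Assume 100 g: 27.01 g Cl, 24.21 g Cu, 48.78 g O.
Cl: 27.01 g ÷ 35.45 g/mol = 0.7619 mol
Cu: 24.21 g ÷ 63.55 g/mol = 0.381 mol
O: 48.78 g ÷ 16.00 g/mol = 3.049 mol
Ratios (÷ 0.381): Cl 2.000, Cu 1.000, O 8.003
Ratio ≈ 2:1:8, so the empirical formula is Cl2CuO8

Cl2CuO8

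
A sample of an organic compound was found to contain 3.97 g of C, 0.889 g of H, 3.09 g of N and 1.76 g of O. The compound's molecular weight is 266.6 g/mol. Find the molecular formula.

C9H24N6O3

C: 3.97 g ÷ 12.01 g/mol = 0.3306 mol
H: 0.889 g ÷ 1.008 g/mol = 0.8819 mol
N: 3.09 g ÷ 14.01 g/mol = 0.2206 mol
O: 1.76 g ÷ 16.00 g/mol = 0.11 mol
Smallest is O at 0.11 mol; normalising gives C 3.005, H 8.018, N 2.005, O 1.000
Ratio ≈ 3:8:2:1, so the empirical formula is C3H8N2O
Empirical-formula mass = 88.11 g/mol
n = 266.6 / 88.11 = 3.03 ≈ 3
Molecular formula = (C3H8N2O)×3 = C9H24N6O3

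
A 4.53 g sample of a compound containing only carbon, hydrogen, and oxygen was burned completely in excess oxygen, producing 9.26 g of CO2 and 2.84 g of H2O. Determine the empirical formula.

mol C = 9.26 / 44.01 = 0.2104; mass C = 0.2104 × 12.01 = 2.527 g
mol H = 2 × (2.84 / 18.02) = 0.3152; mass H = 0.3152 × 1.008 = 0.3177 g
mass O = 4.53 − (2.845) = 1.685 g → mol O = 0.1053
Divide by the smallest (0.1053 mol O): C 1.998, H 2.993, O 1.000
→ C2H3O

C2H3O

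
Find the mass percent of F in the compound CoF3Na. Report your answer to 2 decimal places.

41.03%

Molar mass = 1(58.93) + 3(19.00) + 1(22.99) = 138.920 g/mol
Mass of F per mole = 3 × 19.00 = 57.000 g
% F = 57.000 / 138.920 × 100 = 41.03%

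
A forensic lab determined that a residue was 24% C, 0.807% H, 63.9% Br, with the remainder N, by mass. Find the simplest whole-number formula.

C5H2Br2N2

Assume 100 g: 24 g C, 0.807 g H, 63.9 g Br, 11.29 g N.
n(C) = 24/12.01 = 1.998, n(H) = 0.807/1.008 = 0.8006, n(Br) = 63.9/79.90 = 0.7997, n(N) = 11.29/14.01 = 0.8059
Ratios (÷ 0.7997): C 2.499, H 1.001, Br 1.000, N 1.008
Multiply by 2: C 5.00, H 2.00, Br 2.00, N 2.02 → C5H2Br2N2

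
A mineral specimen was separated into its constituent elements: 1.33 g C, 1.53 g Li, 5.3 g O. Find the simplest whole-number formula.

C: 1.33 g ÷ 12.01 g/mol = 0.1107 mol
Li: 1.53 g ÷ 6.94 g/mol = 0.2205 mol
O: 5.3 g ÷ 16.00 g/mol = 0.3312 mol
Ratios (÷ 0.1107): C 1.000, Li 1.991, O 2.991
Ratio ≈ 1:2:3, so the empirical formula is CLi2O3

CLi2O3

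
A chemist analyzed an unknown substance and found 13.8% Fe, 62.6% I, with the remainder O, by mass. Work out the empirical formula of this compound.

Assume 100 g: 13.8 g Fe, 62.6 g I, 23.6 g O.
Fe: 13.8 g ÷ 55.85 g/mol = 0.2471 mol
I: 62.6 g ÷ 126.90 g/mol = 0.4933 mol
O: 23.6 g ÷ 16.00 g/mol = 1.475 mol
Divide by the smallest (0.2471 mol Fe): Fe 1.000, I 1.996, O 5.969
Ratio ≈ 1:2:6, so the empirical formula is FeI2O6

FeI2O6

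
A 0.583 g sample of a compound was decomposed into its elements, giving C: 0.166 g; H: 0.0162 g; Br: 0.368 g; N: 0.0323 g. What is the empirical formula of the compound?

Moles — C: 0.166 / 12.01 = 0.01382 mol; H: 0.0162 / 1.008 = 0.01607 mol; Br: 0.368 / 79.90 = 0.004606 mol; N: 0.0323 / 14.01 = 0.002305 mol
Divide by the smallest (0.002305 mol N): C 5.995, H 6.971, Br 1.998, N 1.000
→ C6H7Br2N

C6H7Br2N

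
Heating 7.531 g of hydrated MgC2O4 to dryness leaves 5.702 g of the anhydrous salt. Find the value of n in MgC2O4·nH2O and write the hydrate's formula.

Mass of water lost = 7.531 − 5.702 = 1.829 g → 1.829 / 18.02 = 0.1015 mol H2O
Molar mass of MgC2O4 = 112.33 g/mol → mol MgC2O4 = 5.702 / 112.33 = 0.05076
n = 0.1015 / 0.05076 = 2.00 ≈ 2 → MgC2O4·2H2O

MgC2O4·2H2O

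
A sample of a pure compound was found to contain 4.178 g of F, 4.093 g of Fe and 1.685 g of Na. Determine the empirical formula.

F3FeNa

Moles — F: 4.178 / 19.00 = 0.2199 mol; Fe: 4.093 / 55.85 = 0.07329 mol; Na: 1.685 / 22.99 = 0.07329 mol
Divide by the smallest (0.07329 mol Fe): F 3.001, Fe 1.000, Na 1.000
Ratio ≈ 3:1:1, so the empirical formula is F3FeNa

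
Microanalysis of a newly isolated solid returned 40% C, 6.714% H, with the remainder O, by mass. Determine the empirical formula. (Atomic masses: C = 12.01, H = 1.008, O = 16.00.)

Assume 100 g: 40 g C, 6.714 g H, 53.286 g O.
Moles — C: 40 / 12.01 = 3.331 mol; H: 6.714 / 1.008 = 6.661 mol; O: 53.286 / 16.00 = 3.33 mol
Smallest is O at 3.33 mol; normalising gives C 1.000, H 2.000, O 1.000
→ CH2O

CH2O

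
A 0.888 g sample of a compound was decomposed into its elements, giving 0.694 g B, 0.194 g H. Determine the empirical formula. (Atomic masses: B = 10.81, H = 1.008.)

Moles — B: 0.694 / 10.81 = 0.0642 mol; H: 0.194 / 1.008 = 0.1925 mol
Ratios (÷ 0.0642): B 1.000, H 2.998
Ratio ≈ 1:3, so the empirical formula is BH3

BH3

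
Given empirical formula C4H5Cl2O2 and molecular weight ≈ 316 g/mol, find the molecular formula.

C8H10Cl4O4

Empirical-formula mass = 155.98 g/mol
n = 316 / 155.98 = 2.03 ≈ 2
Molecular formula = (C4H5Cl2O2)2 = C8H10Cl4O4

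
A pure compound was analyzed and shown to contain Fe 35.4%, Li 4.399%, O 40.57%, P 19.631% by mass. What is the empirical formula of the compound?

FeLiO4P

Assume 100 g: 35.4 g Fe, 4.399 g Li, 40.57 g O, 19.631 g P.
Fe: 35.4 g ÷ 55.85 g/mol = 0.6338 mol
Li: 4.399 g ÷ 6.94 g/mol = 0.6339 mol
O: 40.57 g ÷ 16.00 g/mol = 2.536 mol
P: 19.631 g ÷ 30.97 g/mol = 0.6339 mol
Ratios (÷ 0.6338): Fe 1.000, Li 1.000, O 4.000, P 1.000
Ratio ≈ 1:1:4:1, so the empirical formula is FeLiO4P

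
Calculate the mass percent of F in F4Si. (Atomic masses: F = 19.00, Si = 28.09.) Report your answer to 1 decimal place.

73.0%

Molar mass = 4(19.00) + 1(28.09) = 104.090 g/mol
Mass of F per mole = 4 × 19.00 = 76.000 g
% F = 76.000 / 104.090 × 100 = 73.0%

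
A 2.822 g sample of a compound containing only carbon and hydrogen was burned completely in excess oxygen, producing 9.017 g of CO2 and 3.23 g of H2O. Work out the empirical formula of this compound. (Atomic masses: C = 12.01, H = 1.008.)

mol C = 9.017 / 44.01 = 0.2049; mass C = 0.2049 × 12.01 = 2.461 g
mol H = 2 × (3.23 / 18.02) = 0.3585; mass H = 0.3585 × 1.008 = 0.3614 g
Ratios (÷ 0.2049): C 1.000, H 1.750
×4: C 4.00, H 7.00 → C4H7

C4H7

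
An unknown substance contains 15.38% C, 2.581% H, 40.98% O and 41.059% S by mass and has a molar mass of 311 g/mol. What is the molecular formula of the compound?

C4H8O8S4

Assume 100 g: 15.38 g C, 2.581 g H, 40.98 g O, 41.059 g S.
C: 15.38 g ÷ 12.01 g/mol = 1.281 mol
H: 2.581 g ÷ 1.008 g/mol = 2.561 mol
O: 40.98 g ÷ 16.00 g/mol = 2.561 mol
S: 41.059 g ÷ 32.07 g/mol = 1.28 mol
Divide by the smallest (1.28 mol S): C 1.000, H 2.000, O 2.001, S 1.000
→ CH2O2S
Empirical-formula mass = 78.10 g/mol
n = 311 / 78.10 = 3.98 ≈ 4
Molecular formula = (CH2O2S)×4 = C4H8O8S4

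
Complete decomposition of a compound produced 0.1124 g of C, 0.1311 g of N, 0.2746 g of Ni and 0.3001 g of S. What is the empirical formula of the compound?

C2N2NiS2

C: 0.1124 g ÷ 12.01 g/mol = 0.009359 mol
N: 0.1311 g ÷ 14.01 g/mol = 0.009358 mol
Ni: 0.2746 g ÷ 58.69 g/mol = 0.004679 mol
S: 0.3001 g ÷ 32.07 g/mol = 0.009358 mol
Divide by the smallest (0.004679 mol Ni): C 2.000, N 2.000, Ni 1.000, S 2.000
Ratio ≈ 2:2:1:2, so the empirical formula is C2N2NiS2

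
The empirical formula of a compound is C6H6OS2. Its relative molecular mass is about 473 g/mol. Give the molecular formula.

Empirical-formula mass = 158.25 g/mol
n = 473 / 158.25 = 2.99 ≈ 3
Molecular formula = (C6H6OS2)3 = C18H18O3S6

C18H18O3S6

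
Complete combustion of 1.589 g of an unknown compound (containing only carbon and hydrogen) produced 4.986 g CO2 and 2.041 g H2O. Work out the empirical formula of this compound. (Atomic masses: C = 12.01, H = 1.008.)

mol C = 4.986 / 44.01 = 0.1133; mass C = 0.1133 × 12.01 = 1.361 g
mol H = 2 × (2.041 / 18.02) = 0.2265; mass H = 0.2265 × 1.008 = 0.2283 g
Smallest is C at 0.1133 mol; normalising gives C 1.000, H 1.999
≈ 1:2 → CH2

CH2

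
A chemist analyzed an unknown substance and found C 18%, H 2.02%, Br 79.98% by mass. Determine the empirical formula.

C3H4Br2

Assume 100 g: 18 g C, 2.02 g H, 79.98 g Br.
n(C) = 18/12.01 = 1.499, n(H) = 2.02/1.008 = 2.004, n(Br) = 79.98/79.90 = 1.001
Smallest is Br at 1.001 mol; normalising gives C 1.497, H 2.002, Br 1.000
Scaling by 2: C 2.99, H 4.00, Br 2.00 → C3H4Br2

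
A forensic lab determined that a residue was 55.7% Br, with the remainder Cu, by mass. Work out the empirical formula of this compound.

BrCu

Assume 100 g: 55.7 g Br, 44.3 g Cu.
Br: 55.7 g ÷ 79.90 g/mol = 0.6971 mol
Cu: 44.3 g ÷ 63.55 g/mol = 0.6971 mol
Smallest is Cu at 0.6971 mol; normalising gives Br 1.000, Cu 1.000
→ BrCu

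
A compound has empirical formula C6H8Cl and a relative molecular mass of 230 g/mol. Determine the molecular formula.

Empirical-formula mass = 115.57 g/mol
n = 230 / 115.57 = 1.99 ≈ 2
Molecular formula = (C6H8Cl)2 = C12H16Cl2

C12H16Cl2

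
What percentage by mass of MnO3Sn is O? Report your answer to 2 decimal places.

21.66%

Molar mass = 1(54.94) + 3(16.00) + 1(118.71) = 221.650 g/mol
Mass of O per mole = 3 × 16.00 = 48.000 g
% O = 48.000 / 221.650 × 100 = 21.66%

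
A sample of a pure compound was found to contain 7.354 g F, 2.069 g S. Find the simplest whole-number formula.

F6S

n(F) = 7.354/19.00 = 0.3871, n(S) = 2.069/32.07 = 0.06452
Smallest is S at 0.06452 mol; normalising gives F 5.999, S 1.000
Ratio ≈ 6:1, so the empirical formula is F6S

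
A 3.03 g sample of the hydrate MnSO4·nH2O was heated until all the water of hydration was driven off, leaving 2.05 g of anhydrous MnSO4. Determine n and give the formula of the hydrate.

MnSO4·4H2O

Mass of water lost = 3.03 − 2.05 = 0.98 g → 0.98 / 18.02 = 0.05438 mol H2O
Molar mass of MnSO4 = 151.01 g/mol → mol MnSO4 = 2.05 / 151.01 = 0.01358
n = 0.05438 / 0.01358 = 4.01 ≈ 4 → MnSO4·4H2O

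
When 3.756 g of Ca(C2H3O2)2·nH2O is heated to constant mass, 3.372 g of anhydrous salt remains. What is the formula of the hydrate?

Ca(C2H3O2)2·H2O

Mass of water lost = 3.756 − 3.372 = 0.384 g → 0.384 / 18.02 = 0.02131 mol H2O
Molar mass of Ca(C2H3O2)2 = 158.17 g/mol → mol Ca(C2H3O2)2 = 3.372 / 158.17 = 0.02132
n = 0.02131 / 0.02132 = 1.00 ≈ 1 → Ca(C2H3O2)2·H2O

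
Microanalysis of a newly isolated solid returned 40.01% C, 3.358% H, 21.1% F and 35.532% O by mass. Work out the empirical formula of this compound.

Assume 100 g: 40.01 g C, 3.358 g H, 21.1 g F, 35.532 g O.
Moles — C: 40.01 / 12.01 = 3.331 mol; H: 3.358 / 1.008 = 3.331 mol; F: 21.1 / 19.00 = 1.111 mol; O: 35.532 / 16.00 = 2.221 mol
Divide by the smallest (1.111 mol F): C 3.000, H 3.000, F 1.000, O 2.000
≈ 3:3:1:2 → C3H3FO2

C3H3FO2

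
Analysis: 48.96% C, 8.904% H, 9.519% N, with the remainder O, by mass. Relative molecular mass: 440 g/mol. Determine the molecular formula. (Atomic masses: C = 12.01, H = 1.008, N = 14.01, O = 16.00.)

C18H39N3O9

Assume 100 g: 48.96 g C, 8.904 g H, 9.519 g N, 32.617 g O.
Moles — C: 48.96 / 12.01 = 4.077 mol; H: 8.904 / 1.008 = 8.833 mol; N: 9.519 / 14.01 = 0.6794 mol; O: 32.617 / 16.00 = 2.039 mol
Ratios (÷ 0.6794): C 6.000, H 13.001, N 1.000, O 3.000
→ C6H13NO3
Empirical-formula mass = 147.17 g/mol
n = 440 / 147.17 = 2.99 ≈ 3
Molecular formula = (C6H13NO3)×3 = C18H39N3O9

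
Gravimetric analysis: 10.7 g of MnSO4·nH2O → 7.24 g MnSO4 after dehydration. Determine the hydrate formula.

MnSO4·4H2O

Mass of water lost = 10.7 − 7.24 = 3.46 g → 3.46 / 18.02 = 0.192 mol H2O
Molar mass of MnSO4 = 151.01 g/mol → mol MnSO4 = 7.24 / 151.01 = 0.04794
n = 0.192 / 0.04794 = 4.00 ≈ 4 → MnSO4·4H2O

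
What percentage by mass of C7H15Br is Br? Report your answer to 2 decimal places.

44.61%

Molar mass = 7(12.01) + 15(1.008) + 1(79.90) = 179.090 g/mol
Mass of Br per mole = 1 × 79.90 = 79.900 g
% Br = 79.900 / 179.090 × 100 = 44.61%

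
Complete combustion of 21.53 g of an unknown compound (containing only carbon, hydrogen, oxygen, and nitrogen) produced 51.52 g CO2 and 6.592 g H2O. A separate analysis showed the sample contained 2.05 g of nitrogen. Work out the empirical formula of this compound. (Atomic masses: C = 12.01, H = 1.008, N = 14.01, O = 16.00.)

mol C = 51.52 / 44.01 = 1.171; mass C = 1.171 × 12.01 = 14.06 g
mol H = 2 × (6.592 / 18.02) = 0.7316; mass H = 0.7316 × 1.008 = 0.7375 g
mol N = 2.05 / 14.01 = 0.1463
mass O = 21.53 − (16.85) = 4.683 g → mol O = 0.2927
Smallest is N at 0.1463 mol; normalising gives C 8.000, H 5.000, N 1.000, O 2.000
Ratio ≈ 8:5:1:2, so the empirical formula is C8H5NO2

C8H5NO2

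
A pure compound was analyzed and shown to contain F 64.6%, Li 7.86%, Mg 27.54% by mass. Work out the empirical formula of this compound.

F3LiMg

Assume 100 g: 64.6 g F, 7.86 g Li, 27.54 g Mg.
n(F) = 64.6/19.00 = 3.4, n(Li) = 7.86/6.94 = 1.133, n(Mg) = 27.54/24.31 = 1.133
Smallest is Li at 1.133 mol; normalising gives F 3.002, Li 1.000, Mg 1.000
Ratio ≈ 3:1:1, so the empirical formula is F3LiMg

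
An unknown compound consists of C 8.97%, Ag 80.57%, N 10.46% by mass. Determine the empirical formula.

CAgN

Assume 100 g: 8.97 g C, 80.57 g Ag, 10.46 g N.
C: 8.97 g ÷ 12.01 g/mol = 0.7469 mol
Ag: 80.57 g ÷ 107.87 g/mol = 0.7469 mol
N: 10.46 g ÷ 14.01 g/mol = 0.7466 mol
Smallest is N at 0.7466 mol; normalising gives C 1.000, Ag 1.000, N 1.000
Ratio ≈ 1:1:1, so the empirical formula is CAgN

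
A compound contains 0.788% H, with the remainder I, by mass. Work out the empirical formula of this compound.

Assume 100 g: 0.788 g H, 99.21 g I.
Moles — H: 0.788 / 1.008 = 0.7817 mol; I: 99.21 / 126.90 = 0.7818 mol
Divide by the smallest (0.7817 mol H): H 1.000, I 1.000
≈ 1:1 → HI

HI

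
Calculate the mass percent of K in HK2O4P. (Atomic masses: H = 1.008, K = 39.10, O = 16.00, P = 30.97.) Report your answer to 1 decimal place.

Molar mass = 1(1.008) + 2(39.10) + 4(16.00) + 1(30.97) = 174.178 g/mol
Mass of K per mole = 2 × 39.10 = 78.200 g
% K = 78.200 / 174.178 × 100 = 44.9%

44.9%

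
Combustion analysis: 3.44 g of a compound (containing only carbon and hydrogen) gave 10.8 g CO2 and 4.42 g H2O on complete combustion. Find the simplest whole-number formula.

CH2

mol C = 10.8 / 44.01 = 0.2454; mass C = 0.2454 × 12.01 = 2.947 g
mol H = 2 × (4.42 / 18.02) = 0.4906; mass H = 0.4906 × 1.008 = 0.4945 g
Divide by the smallest (0.2454 mol C): C 1.000, H 1.999
≈ 1:2 → CH2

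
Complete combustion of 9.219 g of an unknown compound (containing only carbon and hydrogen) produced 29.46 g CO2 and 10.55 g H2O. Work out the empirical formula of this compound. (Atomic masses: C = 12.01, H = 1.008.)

mol C = 29.46 / 44.01 = 0.6694; mass C = 0.6694 × 12.01 = 8.039 g
mol H = 2 × (10.55 / 18.02) = 1.171; mass H = 1.171 × 1.008 = 1.180 g
Divide by the smallest (0.6694 mol C): C 1.000, H 1.749
×4: C 4.00, H 7.00 → C4H7

C4H7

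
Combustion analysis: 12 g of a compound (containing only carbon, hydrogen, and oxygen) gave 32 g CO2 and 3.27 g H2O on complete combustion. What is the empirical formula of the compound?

mol C = 32 / 44.01 = 0.7271; mass C = 0.7271 × 12.01 = 8.733 g
mol H = 2 × (3.27 / 18.02) = 0.3629; mass H = 0.3629 × 1.008 = 0.3658 g
mass O = 12 − (9.098) = 2.902 g → mol O = 0.1814
Divide by the smallest (0.1814 mol O): C 4.009, H 2.001, O 1.000
≈ 4:2:1 → C4H2O

C4H2O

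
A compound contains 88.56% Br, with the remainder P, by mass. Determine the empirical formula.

Br3P

Assume 100 g: 88.56 g Br, 11.44 g P.
n(Br) = 88.56/79.90 = 1.108, n(P) = 11.44/30.97 = 0.3694
Smallest is P at 0.3694 mol; normalising gives Br 3.001, P 1.000
≈ 3:1 → Br3P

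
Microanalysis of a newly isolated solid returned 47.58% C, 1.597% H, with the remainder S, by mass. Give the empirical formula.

C5H2S2

Assume 100 g: 47.58 g C, 1.597 g H, 50.823 g S.
n(C) = 47.58/12.01 = 3.962, n(H) = 1.597/1.008 = 1.584, n(S) = 50.823/32.07 = 1.585
Divide by the smallest (1.584 mol H): C 2.501, H 1.000, S 1.000
Multiply by 2: C 5.00, H 2.00, S 2.00 → C5H2S2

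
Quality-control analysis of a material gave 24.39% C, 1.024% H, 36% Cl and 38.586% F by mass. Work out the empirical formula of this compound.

Assume 100 g: 24.39 g C, 1.024 g H, 36 g Cl, 38.586 g F.
Moles — C: 24.39 / 12.01 = 2.031 mol; H: 1.024 / 1.008 = 1.016 mol; Cl: 36 / 35.45 = 1.016 mol; F: 38.586 / 19.00 = 2.031 mol
Divide by the smallest (1.016 mol Cl): C 2.000, H 1.000, Cl 1.000, F 2.000
→ C2HClF2

C2HClF2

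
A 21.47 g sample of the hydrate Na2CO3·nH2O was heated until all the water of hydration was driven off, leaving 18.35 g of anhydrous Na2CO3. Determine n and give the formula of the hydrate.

Mass of water lost = 21.47 − 18.35 = 3.12 g → 3.12 / 18.02 = 0.1731 mol H2O
Molar mass of Na2CO3 = 105.99 g/mol → mol Na2CO3 = 18.35 / 105.99 = 0.1731
n = 0.1731 / 0.1731 = 1.00 ≈ 1 → Na2CO3·H2O

Na2CO3·H2O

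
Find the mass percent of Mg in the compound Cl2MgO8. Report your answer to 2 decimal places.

Molar mass = 2(35.45) + 1(24.31) + 8(16.00) = 223.210 g/mol
Mass of Mg per mole = 1 × 24.31 = 24.310 g
% Mg = 24.310 / 223.210 × 100 = 10.89%

10.89%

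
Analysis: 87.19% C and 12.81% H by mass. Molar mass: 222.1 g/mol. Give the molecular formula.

Assume 100 g: 87.19 g C, 12.81 g H.
Moles — C: 87.19 / 12.01 = 7.26 mol; H: 12.81 / 1.008 = 12.71 mol
Smallest is C at 7.26 mol; normalising gives C 1.000, H 1.751
Multiply by 4: C 4.00, H 7.00 → C4H7
Empirical-formula mass = 55.10 g/mol
n = 222.1 / 55.10 = 4.03 ≈ 4
Molecular formula = (C4H7)×4 = C16H28

C16H28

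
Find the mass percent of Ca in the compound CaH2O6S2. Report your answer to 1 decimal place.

19.8%

Molar mass = 1(40.08) + 2(1.008) + 6(16.00) + 2(32.07) = 202.236 g/mol
Mass of Ca per mole = 1 × 40.08 = 40.080 g
% Ca = 40.080 / 202.236 × 100 = 19.8%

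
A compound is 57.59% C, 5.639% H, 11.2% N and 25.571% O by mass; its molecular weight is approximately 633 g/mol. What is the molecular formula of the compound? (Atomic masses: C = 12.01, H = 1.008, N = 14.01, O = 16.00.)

C30H35N5O10

Assume 100 g: 57.59 g C, 5.639 g H, 11.2 g N, 25.571 g O.
C: 57.59 g ÷ 12.01 g/mol = 4.795 mol
H: 5.639 g ÷ 1.008 g/mol = 5.594 mol
N: 11.2 g ÷ 14.01 g/mol = 0.7994 mol
O: 25.571 g ÷ 16.00 g/mol = 1.598 mol
Divide by the smallest (0.7994 mol N): C 5.998, H 6.998, N 1.000, O 1.999
≈ 6:7:1:2 → C6H7NO2
Empirical-formula mass = 125.13 g/mol
n = 633 / 125.13 = 5.06 ≈ 5
Molecular formula = (C6H7NO2)×5 = C30H35N5O10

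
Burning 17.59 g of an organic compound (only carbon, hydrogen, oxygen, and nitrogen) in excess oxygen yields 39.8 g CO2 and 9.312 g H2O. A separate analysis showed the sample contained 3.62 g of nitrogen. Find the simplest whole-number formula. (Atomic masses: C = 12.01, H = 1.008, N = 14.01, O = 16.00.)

C7H8N2O

mol C = 39.8 / 44.01 = 0.9043; mass C = 0.9043 × 12.01 = 10.86 g
mol H = 2 × (9.312 / 18.02) = 1.034; mass H = 1.034 × 1.008 = 1.042 g
mol N = 3.62 / 14.01 = 0.2584
mass O = 17.59 − (15.52) = 2.067 g → mol O = 0.1292
Ratios (÷ 0.1292): C 7.000, H 8.000, N 2.000, O 1.000
Ratio ≈ 7:8:2:1, so the empirical formula is C7H8N2O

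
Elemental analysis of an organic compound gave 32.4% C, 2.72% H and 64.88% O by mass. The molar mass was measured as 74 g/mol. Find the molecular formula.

Assume 100 g: 32.4 g C, 2.72 g H, 64.88 g O.
C: 32.4 g ÷ 12.01 g/mol = 2.698 mol
H: 2.72 g ÷ 1.008 g/mol = 2.698 mol
O: 64.88 g ÷ 16.00 g/mol = 4.055 mol
Divide by the smallest (2.698 mol C): C 1.000, H 1.000, O 1.503
Multiply by 2: C 2.00, H 2.00, O 3.01 → C2H2O3
Empirical-formula mass = 74.04 g/mol
n = 74 / 74.04 = 1.00 ≈ 1
Molecular formula = empirical formula = C2H2O3

C2H2O3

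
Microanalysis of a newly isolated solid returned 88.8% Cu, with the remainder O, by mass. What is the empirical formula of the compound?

Assume 100 g: 88.8 g Cu, 11.2 g O.
Cu: 88.8 g ÷ 63.55 g/mol = 1.397 mol
O: 11.2 g ÷ 16.00 g/mol = 0.7 mol
Ratios (÷ 0.7): Cu 1.996, O 1.000
→ Cu2O

Cu2O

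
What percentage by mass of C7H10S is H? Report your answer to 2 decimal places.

7.99%

Molar mass = 7(12.01) + 10(1.008) + 1(32.07) = 126.220 g/mol
Mass of H per mole = 10 × 1.008 = 10.080 g
% H = 10.080 / 126.220 × 100 = 7.99%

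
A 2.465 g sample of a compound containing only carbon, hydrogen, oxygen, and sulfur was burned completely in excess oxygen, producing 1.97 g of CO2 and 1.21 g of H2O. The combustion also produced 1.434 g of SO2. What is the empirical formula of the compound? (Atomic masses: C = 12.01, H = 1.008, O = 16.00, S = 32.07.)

C2H6O3S

mol C = 1.97 / 44.01 = 0.04476; mass C = 0.04476 × 12.01 = 0.5376 g
mol H = 2 × (1.21 / 18.02) = 0.1343; mass H = 0.1343 × 1.008 = 0.1354 g
mol S = 1.434 / 64.07 = 0.02238; mass S = 0.7178 g
mass O = 2.465 − (1.391) = 1.074 g → mol O = 0.06714
Divide by the smallest (0.02238 mol S): C 2.000, H 6.000, O 3.000, S 1.000
≈ 2:6:3:1 → C2H6O3S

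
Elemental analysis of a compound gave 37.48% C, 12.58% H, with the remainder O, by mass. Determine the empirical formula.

Assume 100 g: 37.48 g C, 12.58 g H, 49.94 g O.
n(C) = 37.48/12.01 = 3.121, n(H) = 12.58/1.008 = 12.48, n(O) = 49.94/16.00 = 3.121
Smallest is C at 3.121 mol; normalising gives C 1.000, H 3.999, O 1.000
Ratio ≈ 1:4:1, so the empirical formula is CH4O

CH4O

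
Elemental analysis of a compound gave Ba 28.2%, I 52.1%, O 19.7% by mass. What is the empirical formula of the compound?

BaI2O6

Assume 100 g: 28.2 g Ba, 52.1 g I, 19.7 g O.
Moles — Ba: 28.2 / 137.33 = 0.2053 mol; I: 52.1 / 126.90 = 0.4106 mol; O: 19.7 / 16.00 = 1.231 mol
Ratios (÷ 0.2053): Ba 1.000, I 1.999, O 5.996
Ratio ≈ 1:2:6, so the empirical formula is BaI2O6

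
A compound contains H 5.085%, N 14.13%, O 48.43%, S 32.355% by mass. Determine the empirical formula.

Assume 100 g: 5.085 g H, 14.13 g N, 48.43 g O, 32.355 g S.
n(H) = 5.085/1.008 = 5.045, n(N) = 14.13/14.01 = 1.009, n(O) = 48.43/16.00 = 3.027, n(S) = 32.355/32.07 = 1.009
Ratios (÷ 1.009): H 5.002, N 1.000, O 3.001, S 1.000
≈ 5:1:3:1 → H5NO3S

H5NO3S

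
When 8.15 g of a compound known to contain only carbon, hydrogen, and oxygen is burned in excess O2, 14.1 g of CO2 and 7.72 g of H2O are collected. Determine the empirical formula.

mol C = 14.1 / 44.01 = 0.3204; mass C = 0.3204 × 12.01 = 3.848 g
mol H = 2 × (7.72 / 18.02) = 0.8568; mass H = 0.8568 × 1.008 = 0.8637 g
mass O = 8.15 − (4.711) = 3.439 g → mol O = 0.2149
Ratios (÷ 0.2149): C 1.491, H 3.987, O 1.000
Multiply by 2: C 2.98, H 7.97, O 2.00 → C3H8O2

C3H8O2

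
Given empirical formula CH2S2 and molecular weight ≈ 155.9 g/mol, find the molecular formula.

C2H4S4

Empirical-formula mass = 78.17 g/mol
n = 155.9 / 78.17 = 1.99 ≈ 2
Molecular formula = (CH2S2)2 = C2H4S4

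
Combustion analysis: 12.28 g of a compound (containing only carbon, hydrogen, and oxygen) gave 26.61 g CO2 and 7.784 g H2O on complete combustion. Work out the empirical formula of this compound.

mol C = 26.61 / 44.01 = 0.6046; mass C = 0.6046 × 12.01 = 7.262 g
mol H = 2 × (7.784 / 18.02) = 0.8639; mass H = 0.8639 × 1.008 = 0.8708 g
mass O = 12.28 − (8.133) = 4.147 g → mol O = 0.2592
Smallest is O at 0.2592 mol; normalising gives C 2.333, H 3.333, O 1.000
Multiply by 3: C 7.00, H 10.00, O 3.00 → C7H10O3

C7H10O3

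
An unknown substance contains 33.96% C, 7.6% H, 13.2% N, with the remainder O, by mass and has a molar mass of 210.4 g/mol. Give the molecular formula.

C6H16N2O6

Assume 100 g: 33.96 g C, 7.6 g H, 13.2 g N, 45.24 g O.
n(C) = 33.96/12.01 = 2.828, n(H) = 7.6/1.008 = 7.54, n(N) = 13.2/14.01 = 0.9422, n(O) = 45.24/16.00 = 2.828
Divide by the smallest (0.9422 mol N): C 3.001, H 8.002, N 1.000, O 3.001
→ C3H8NO3
Empirical-formula mass = 106.10 g/mol
n = 210.4 / 106.10 = 1.98 ≈ 2
Molecular formula = (C3H8NO3)×2 = C6H16N2O6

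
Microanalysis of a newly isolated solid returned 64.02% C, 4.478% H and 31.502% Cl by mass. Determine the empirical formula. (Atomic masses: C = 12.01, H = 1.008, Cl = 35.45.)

Assume 100 g: 64.02 g C, 4.478 g H, 31.502 g Cl.
C: 64.02 g ÷ 12.01 g/mol = 5.331 mol
H: 4.478 g ÷ 1.008 g/mol = 4.442 mol
Cl: 31.502 g ÷ 35.45 g/mol = 0.8886 mol
Smallest is Cl at 0.8886 mol; normalising gives C 5.999, H 4.999, Cl 1.000
≈ 6:5:1 → C6H5Cl

C6H5Cl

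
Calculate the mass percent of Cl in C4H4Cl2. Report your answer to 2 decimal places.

57.66%

Molar mass = 4(12.01) + 4(1.008) + 2(35.45) = 122.972 g/mol
Mass of Cl per mole = 2 × 35.45 = 70.900 g
% Cl = 70.900 / 122.972 × 100 = 57.66%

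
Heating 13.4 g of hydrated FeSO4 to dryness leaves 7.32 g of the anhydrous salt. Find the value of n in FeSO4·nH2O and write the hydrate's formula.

FeSO4·7H2O

Mass of water lost = 13.4 − 7.32 = 6.08 g → 6.08 / 18.02 = 0.3374 mol H2O
Molar mass of FeSO4 = 151.92 g/mol → mol FeSO4 = 7.32 / 151.92 = 0.04818
n = 0.3374 / 0.04818 = 7.00 ≈ 7 → FeSO4·7H2O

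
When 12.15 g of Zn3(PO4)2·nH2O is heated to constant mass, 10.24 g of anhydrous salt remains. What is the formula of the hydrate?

Zn3(PO4)2·4H2O

Mass of water lost = 12.15 − 10.24 = 1.91 g → 1.91 / 18.02 = 0.106 mol H2O
Molar mass of Zn3(PO4)2 = 386.08 g/mol → mol Zn3(PO4)2 = 10.24 / 386.08 = 0.02652
n = 0.106 / 0.02652 = 4.00 ≈ 4 → Zn3(PO4)2·4H2O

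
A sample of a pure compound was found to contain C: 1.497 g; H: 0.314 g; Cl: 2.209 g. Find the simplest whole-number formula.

C2H5Cl

n(C) = 1.497/12.01 = 0.1246, n(H) = 0.314/1.008 = 0.3115, n(Cl) = 2.209/35.45 = 0.06231
Smallest is Cl at 0.06231 mol; normalising gives C 2.000, H 4.999, Cl 1.000
→ C2H5Cl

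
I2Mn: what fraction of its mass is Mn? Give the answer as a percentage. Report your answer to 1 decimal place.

Molar mass = 2(126.90) + 1(54.94) = 308.740 g/mol
Mass of Mn per mole = 1 × 54.94 = 54.940 g
% Mn = 54.940 / 308.740 × 100 = 17.8%

17.8%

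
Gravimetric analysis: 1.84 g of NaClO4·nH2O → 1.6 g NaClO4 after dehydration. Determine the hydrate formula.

Mass of water lost = 1.84 − 1.6 = 0.24 g → 0.24 / 18.02 = 0.01332 mol H2O
Molar mass of NaClO4 = 122.44 g/mol → mol NaClO4 = 1.6 / 122.44 = 0.01307
n = 0.01332 / 0.01307 = 1.02 ≈ 1 → NaClO4·H2O

NaClO4·H2O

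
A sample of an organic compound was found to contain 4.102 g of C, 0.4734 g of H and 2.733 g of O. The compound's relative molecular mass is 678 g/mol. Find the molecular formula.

C: 4.102 g ÷ 12.01 g/mol = 0.3415 mol
H: 0.4734 g ÷ 1.008 g/mol = 0.4696 mol
O: 2.733 g ÷ 16.00 g/mol = 0.1708 mol
Divide by the smallest (0.1708 mol O): C 2.000, H 2.749, O 1.000
Scaling by 4: C 8.00, H 11.00, O 4.00 → C8H11O4
Empirical-formula mass = 171.17 g/mol
n = 678 / 171.17 = 3.96 ≈ 4
Molecular formula = (C8H11O4)×4 = C32H44O16

C32H44O16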